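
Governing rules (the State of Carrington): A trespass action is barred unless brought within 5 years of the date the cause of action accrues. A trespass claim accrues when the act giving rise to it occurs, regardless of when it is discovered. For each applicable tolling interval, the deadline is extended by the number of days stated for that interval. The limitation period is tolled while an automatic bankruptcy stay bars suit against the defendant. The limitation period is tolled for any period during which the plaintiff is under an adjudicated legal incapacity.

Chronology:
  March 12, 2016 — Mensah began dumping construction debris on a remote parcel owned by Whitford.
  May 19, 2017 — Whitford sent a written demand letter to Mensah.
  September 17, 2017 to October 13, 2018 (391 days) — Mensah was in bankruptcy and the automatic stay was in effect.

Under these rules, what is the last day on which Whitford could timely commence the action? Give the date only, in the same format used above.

April 7, 2022

The limitation period began to run on March 12, 2016.
5 years from March 12, 2016 is March 12, 2021.
The automatic bankruptcy stay from September 17, 2017 to October 13, 2018 tolled the period for 391 days, extending the deadline to April 7, 2022.
None of the other events listed affects the running of the period under the stated rules.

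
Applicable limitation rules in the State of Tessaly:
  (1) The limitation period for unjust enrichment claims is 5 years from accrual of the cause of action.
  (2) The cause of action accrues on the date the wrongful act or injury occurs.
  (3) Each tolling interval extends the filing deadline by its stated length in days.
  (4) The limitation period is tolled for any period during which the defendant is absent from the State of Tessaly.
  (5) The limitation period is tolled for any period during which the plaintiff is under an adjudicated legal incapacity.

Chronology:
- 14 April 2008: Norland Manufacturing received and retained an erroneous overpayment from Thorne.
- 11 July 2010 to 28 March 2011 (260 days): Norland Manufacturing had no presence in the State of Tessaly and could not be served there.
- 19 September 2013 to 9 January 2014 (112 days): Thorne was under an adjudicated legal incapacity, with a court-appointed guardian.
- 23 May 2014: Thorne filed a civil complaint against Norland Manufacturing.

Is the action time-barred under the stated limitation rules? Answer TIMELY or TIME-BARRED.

The limitation period began to run on 14 April 2008.
5 years from 14 April 2008 is 14 April 2013.
The period was tolled for 260 days by the defendant's absence from the jurisdiction (11 July 2010 to 28 March 2011), pushing the deadline to 30 December 2013.
The period was tolled for 112 days by the plaintiff's legal incapacity (19 September 2013 to 9 January 2014), pushing the deadline to 21 April 2014.
The 23 May 2014 filing falls after the 21 April 2014 deadline; the claim is time-barred.

TIME-BARRED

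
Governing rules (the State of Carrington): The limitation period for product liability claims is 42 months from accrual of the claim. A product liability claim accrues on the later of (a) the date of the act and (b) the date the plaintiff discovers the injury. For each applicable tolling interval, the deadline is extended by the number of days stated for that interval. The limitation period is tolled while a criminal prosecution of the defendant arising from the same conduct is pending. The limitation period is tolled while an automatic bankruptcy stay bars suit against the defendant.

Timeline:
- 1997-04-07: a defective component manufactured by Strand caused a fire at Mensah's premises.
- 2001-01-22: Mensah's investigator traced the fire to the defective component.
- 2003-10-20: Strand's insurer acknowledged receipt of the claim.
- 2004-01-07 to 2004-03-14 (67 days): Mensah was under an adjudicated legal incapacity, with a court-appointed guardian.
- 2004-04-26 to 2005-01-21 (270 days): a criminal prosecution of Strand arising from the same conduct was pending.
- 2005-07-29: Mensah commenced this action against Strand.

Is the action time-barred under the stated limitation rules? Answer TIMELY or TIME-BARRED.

TIME-BARRED

Because discovery on 2001-01-22 post-dates the 1997-04-07 act, accrual under the later-of rule falls on 2001-01-22.
The untolled deadline — 42 months after 2001-01-22 — is 2004-07-22.
The period was tolled for 270 days by the pending criminal prosecution (2004-04-26 to 2005-01-21), pushing the deadline to 2005-04-18.
The plaintiff's legal incapacity from 2004-01-07 to 2004-03-14 does not toll the period, because no stated rule makes the plaintiff's incapacity a tolling event.
The other events in the timeline have no effect on the limitation period under the stated rules.
Filing on 2005-07-29 missed the 2005-04-18 deadline — the action is time-barred.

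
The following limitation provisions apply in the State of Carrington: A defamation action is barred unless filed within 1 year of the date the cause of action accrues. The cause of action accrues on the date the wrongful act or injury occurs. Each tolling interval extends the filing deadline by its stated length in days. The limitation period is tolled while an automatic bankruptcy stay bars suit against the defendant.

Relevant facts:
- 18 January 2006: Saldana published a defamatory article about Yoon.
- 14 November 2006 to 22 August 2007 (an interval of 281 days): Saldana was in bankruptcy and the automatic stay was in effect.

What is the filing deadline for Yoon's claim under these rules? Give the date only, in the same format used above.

26 October 2007

The cause of action accrued on 18 January 2006, the date of the act.
Adding the 1 year base period to 18 January 2006 gives a deadline of 18 January 2007, before any tolling.
The automatic bankruptcy stay from 14 November 2006 to 22 August 2007 tolled the period for 281 days, extending the deadline to 26 October 2007.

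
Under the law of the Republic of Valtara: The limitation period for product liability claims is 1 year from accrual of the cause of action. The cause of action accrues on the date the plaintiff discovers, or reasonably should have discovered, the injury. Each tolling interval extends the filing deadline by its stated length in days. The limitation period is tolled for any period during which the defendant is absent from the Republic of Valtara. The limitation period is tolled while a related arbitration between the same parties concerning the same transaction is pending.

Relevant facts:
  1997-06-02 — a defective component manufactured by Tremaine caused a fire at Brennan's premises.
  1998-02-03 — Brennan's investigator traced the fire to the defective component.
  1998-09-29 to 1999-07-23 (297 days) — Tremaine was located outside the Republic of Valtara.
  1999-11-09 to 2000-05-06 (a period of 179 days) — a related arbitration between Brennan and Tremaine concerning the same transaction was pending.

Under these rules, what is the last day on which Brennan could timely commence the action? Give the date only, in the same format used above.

Accrual is tied to discovery, so the period began on 1998-02-03 rather than on 1997-06-02 when the act occurred.
1 year from 1998-02-03 is 1999-02-03.
The period was tolled for 297 days by the defendant's absence from the jurisdiction (1998-09-29 to 1999-07-23), pushing the deadline to 1999-11-27.
The period was tolled for 179 days by the pending related arbitration (1999-11-09 to 2000-05-06), pushing the deadline to 2000-05-24.

2000-05-24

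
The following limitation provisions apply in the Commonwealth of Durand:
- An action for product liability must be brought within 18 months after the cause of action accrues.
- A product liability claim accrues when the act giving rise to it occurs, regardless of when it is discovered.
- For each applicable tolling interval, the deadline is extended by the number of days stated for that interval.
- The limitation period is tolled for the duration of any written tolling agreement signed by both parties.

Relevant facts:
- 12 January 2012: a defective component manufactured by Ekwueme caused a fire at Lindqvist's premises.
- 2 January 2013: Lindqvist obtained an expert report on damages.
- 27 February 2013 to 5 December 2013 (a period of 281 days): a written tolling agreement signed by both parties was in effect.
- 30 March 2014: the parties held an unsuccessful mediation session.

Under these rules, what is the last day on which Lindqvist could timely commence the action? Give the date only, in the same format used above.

The claim accrued on 12 January 2012, when the wrongful act occurred.
Adding the 18 months base period to 12 January 2012 gives a deadline of 12 July 2013, before any tolling.
The written tolling agreement from 27 February 2013 to 5 December 2013 tolled the period for 281 days, extending the deadline to 19 April 2014.
None of the other events listed affects the running of the period under the stated rules.

19 April 2014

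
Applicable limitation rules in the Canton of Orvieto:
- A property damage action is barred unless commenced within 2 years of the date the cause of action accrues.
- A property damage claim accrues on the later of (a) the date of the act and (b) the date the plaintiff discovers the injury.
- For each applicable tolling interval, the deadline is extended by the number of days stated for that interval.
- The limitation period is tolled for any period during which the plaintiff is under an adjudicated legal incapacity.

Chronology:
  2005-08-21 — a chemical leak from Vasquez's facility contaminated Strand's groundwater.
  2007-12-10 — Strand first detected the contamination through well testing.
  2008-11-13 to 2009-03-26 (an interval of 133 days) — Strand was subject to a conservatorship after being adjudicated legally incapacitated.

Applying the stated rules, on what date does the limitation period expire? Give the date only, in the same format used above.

2010-04-22

Because discovery on 2007-12-10 post-dates the 2005-08-21 act, accrual under the later-of rule falls on 2007-12-10.
2 years from 2007-12-10 is 2009-12-10.
The period was tolled for 133 days by the plaintiff's legal incapacity (2008-11-13 to 2009-03-26), pushing the deadline to 2010-04-22.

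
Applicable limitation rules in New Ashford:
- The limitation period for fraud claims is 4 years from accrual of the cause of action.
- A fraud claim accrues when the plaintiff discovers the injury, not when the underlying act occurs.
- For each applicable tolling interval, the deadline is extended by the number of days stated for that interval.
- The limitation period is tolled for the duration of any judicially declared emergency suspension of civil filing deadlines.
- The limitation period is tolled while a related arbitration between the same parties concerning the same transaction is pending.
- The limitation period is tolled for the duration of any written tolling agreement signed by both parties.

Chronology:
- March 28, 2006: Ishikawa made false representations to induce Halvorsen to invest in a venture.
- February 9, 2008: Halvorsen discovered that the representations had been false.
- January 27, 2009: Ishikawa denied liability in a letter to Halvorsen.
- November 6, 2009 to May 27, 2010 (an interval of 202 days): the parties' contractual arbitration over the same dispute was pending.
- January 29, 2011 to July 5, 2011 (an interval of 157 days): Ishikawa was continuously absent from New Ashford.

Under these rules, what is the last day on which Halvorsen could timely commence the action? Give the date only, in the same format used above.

The claim did not accrue until Halvorsen discovered the injury on February 9, 2008; the March 28, 2006 act date does not start the clock under the stated rule.
Adding the 4 years base period to February 9, 2008 gives a deadline of February 9, 2012, before any tolling.
The pending related arbitration from November 6, 2009 to May 27, 2010 tolled the period for 202 days, extending the deadline to August 29, 2012.
No stated provision tolls the period for the defendant's absence, so the interval from January 29, 2011 to July 5, 2011 has no effect on the deadline.
None of the other events listed affects the running of the period under the stated rules.

August 29, 2012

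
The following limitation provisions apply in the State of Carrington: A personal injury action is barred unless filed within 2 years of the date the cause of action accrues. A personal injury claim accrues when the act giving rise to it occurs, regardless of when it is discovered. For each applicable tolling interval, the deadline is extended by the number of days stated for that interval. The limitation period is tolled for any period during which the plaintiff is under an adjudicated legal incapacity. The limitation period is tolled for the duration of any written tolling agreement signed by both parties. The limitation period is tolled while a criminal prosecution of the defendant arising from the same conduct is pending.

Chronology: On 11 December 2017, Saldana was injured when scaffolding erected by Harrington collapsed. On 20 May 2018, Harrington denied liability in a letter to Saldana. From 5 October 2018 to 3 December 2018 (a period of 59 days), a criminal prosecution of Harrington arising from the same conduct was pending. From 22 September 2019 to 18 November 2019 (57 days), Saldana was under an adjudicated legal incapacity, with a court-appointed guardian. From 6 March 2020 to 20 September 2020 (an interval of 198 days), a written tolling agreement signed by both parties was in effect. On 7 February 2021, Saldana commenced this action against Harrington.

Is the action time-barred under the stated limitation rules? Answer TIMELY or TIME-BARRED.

TIME-BARRED

The cause of action accrued on 11 December 2017, the date of the act.
The untolled deadline — 2 years after 11 December 2017 — is 11 December 2019.
The pending criminal prosecution from 5 October 2018 to 3 December 2018 tolled the period for 59 days, extending the deadline to 8 February 2020.
The plaintiff's legal incapacity from 22 September 2019 to 18 November 2019 tolled the period for 57 days, extending the deadline to 5 April 2020.
Because the written tolling agreement ran from 6 March 2020 to 20 September 2020, the deadline is extended by 198 days to 20 October 2020.
Nothing else in the chronology tolls or restarts the period.
Saldana filed on 7 February 2021, after the 20 October 2020 deadline, so the action is time-barred.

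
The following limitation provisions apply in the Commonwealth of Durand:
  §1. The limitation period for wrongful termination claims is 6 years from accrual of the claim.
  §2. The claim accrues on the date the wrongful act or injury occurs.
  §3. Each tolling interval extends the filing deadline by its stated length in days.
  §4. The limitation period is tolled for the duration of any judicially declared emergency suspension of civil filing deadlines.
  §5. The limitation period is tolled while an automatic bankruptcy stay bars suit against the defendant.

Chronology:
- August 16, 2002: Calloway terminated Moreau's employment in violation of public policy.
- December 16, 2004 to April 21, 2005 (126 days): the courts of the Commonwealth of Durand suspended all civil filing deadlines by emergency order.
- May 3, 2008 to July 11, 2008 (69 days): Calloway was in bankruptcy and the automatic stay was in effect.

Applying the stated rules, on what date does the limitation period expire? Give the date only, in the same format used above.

February 27, 2009

The claim accrued on August 16, 2002, when the wrongful act occurred.
The untolled deadline — 6 years after August 16, 2002 — is August 16, 2008.
The emergency suspension of filing deadlines from December 16, 2004 to April 21, 2005 tolled the period for 126 days, extending the deadline to December 20, 2008.
Because the automatic bankruptcy stay ran from May 3, 2008 to July 11, 2008, the deadline is extended by 69 days to February 27, 2009.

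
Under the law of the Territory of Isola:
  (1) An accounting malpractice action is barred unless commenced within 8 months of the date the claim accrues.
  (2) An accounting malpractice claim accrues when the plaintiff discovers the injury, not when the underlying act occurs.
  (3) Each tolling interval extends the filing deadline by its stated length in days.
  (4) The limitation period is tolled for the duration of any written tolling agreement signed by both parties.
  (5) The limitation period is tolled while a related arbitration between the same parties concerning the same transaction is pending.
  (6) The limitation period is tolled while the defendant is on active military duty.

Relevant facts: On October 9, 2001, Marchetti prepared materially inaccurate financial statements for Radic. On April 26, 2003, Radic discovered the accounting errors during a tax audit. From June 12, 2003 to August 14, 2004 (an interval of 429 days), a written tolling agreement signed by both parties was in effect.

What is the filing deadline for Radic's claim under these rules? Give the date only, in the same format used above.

February 27, 2005

The claim did not accrue until Radic discovered the injury on April 26, 2003; the October 9, 2001 act date does not start the clock under the stated rule.
8 months from April 26, 2003 is December 26, 2003.
Because the written tolling agreement ran from June 12, 2003 to August 14, 2004, the deadline is extended by 429 days to February 27, 2005.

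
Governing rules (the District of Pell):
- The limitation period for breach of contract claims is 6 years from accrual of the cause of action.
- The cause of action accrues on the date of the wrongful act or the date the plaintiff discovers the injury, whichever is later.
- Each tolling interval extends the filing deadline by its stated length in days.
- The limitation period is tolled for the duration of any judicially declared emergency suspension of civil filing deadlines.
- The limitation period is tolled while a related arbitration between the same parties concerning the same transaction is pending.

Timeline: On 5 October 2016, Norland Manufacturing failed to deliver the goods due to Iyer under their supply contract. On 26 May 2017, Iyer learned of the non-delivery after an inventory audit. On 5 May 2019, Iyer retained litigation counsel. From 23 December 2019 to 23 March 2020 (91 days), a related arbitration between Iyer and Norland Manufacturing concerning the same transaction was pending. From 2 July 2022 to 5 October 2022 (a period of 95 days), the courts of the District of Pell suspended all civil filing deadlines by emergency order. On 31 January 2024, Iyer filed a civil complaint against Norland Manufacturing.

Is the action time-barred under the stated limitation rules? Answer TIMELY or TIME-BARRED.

The claim accrued on 26 May 2017 — the later of the 5 October 2016 act and the 26 May 2017 discovery.
Adding the 6 years base period to 26 May 2017 gives a deadline of 26 May 2023, before any tolling.
The period was tolled for 91 days by the pending related arbitration (23 December 2019 to 23 March 2020), pushing the deadline to 25 August 2023.
The period was tolled for 95 days by the emergency suspension of filing deadlines (2 July 2022 to 5 October 2022), pushing the deadline to 28 November 2023.
None of the other events listed affects the running of the period under the stated rules.
Iyer filed on 31 January 2024, after the 28 November 2023 deadline, so the action is time-barred.

TIME-BARRED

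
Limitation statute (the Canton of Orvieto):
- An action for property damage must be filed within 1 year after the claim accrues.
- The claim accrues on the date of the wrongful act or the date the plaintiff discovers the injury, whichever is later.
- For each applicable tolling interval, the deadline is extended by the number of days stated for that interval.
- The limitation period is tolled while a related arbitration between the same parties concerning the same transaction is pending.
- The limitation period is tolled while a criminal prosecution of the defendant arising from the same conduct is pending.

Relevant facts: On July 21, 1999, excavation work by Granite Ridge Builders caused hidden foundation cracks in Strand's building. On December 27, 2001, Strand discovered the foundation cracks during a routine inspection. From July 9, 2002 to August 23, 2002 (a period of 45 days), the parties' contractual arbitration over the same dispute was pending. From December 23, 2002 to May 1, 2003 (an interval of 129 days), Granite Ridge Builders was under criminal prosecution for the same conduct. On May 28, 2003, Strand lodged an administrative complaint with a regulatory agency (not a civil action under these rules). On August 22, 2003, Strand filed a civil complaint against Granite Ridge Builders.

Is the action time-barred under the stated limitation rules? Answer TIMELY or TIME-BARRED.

TIME-BARRED

Because discovery on December 27, 2001 post-dates the July 21, 1999 act, accrual under the later-of rule falls on December 27, 2001.
The untolled deadline — 1 year after December 27, 2001 — is December 27, 2002.
The period was tolled for 45 days by the pending related arbitration (July 9, 2002 to August 23, 2002), pushing the deadline to February 10, 2003.
The pending criminal prosecution from December 23, 2002 to May 1, 2003 tolled the period for 129 days, extending the deadline to June 19, 2003.
None of the other events listed affects the running of the period under the stated rules.
Strand filed on August 22, 2003, after the June 19, 2003 deadline, so the action is time-barred.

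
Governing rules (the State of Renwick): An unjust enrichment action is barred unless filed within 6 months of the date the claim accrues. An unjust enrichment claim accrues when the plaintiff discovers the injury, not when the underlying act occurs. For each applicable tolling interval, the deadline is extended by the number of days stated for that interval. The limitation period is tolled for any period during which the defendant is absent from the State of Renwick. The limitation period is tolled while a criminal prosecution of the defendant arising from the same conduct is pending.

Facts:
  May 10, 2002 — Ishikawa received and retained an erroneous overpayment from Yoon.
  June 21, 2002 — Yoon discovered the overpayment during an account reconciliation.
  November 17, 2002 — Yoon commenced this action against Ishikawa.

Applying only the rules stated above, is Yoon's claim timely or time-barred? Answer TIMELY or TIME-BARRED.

The claim did not accrue until Yoon discovered the injury on June 21, 2002; the May 10, 2002 act date does not start the clock under the stated rule.
6 months from June 21, 2002 is December 21, 2002.
Filing on November 17, 2002 beat the December 21, 2002 deadline — the action is timely.

TIMELY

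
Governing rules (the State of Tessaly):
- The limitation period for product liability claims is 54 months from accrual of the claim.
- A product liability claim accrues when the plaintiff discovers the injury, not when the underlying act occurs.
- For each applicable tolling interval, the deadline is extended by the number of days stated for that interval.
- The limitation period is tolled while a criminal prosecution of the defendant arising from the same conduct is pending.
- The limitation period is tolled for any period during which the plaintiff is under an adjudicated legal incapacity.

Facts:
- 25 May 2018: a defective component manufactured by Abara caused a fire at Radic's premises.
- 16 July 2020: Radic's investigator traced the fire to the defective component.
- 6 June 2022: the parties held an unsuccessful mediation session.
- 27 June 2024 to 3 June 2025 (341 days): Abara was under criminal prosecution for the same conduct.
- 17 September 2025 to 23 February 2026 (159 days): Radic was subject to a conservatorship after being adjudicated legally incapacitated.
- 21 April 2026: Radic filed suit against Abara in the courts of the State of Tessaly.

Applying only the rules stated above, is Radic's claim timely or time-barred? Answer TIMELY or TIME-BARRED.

The claim did not accrue until Radic discovered the injury on 16 July 2020; the 25 May 2018 act date does not start the clock under the stated rule.
54 months from 16 July 2020 is 16 January 2025.
Because the pending criminal prosecution ran from 27 June 2024 to 3 June 2025, the deadline is extended by 341 days to 23 December 2025.
The plaintiff's legal incapacity from 17 September 2025 to 23 February 2026 tolled the period for 159 days, extending the deadline to 31 May 2026.
None of the other events listed affects the running of the period under the stated rules.
The 21 April 2026 filing precedes the 31 May 2026 deadline; the claim is timely.

TIMELY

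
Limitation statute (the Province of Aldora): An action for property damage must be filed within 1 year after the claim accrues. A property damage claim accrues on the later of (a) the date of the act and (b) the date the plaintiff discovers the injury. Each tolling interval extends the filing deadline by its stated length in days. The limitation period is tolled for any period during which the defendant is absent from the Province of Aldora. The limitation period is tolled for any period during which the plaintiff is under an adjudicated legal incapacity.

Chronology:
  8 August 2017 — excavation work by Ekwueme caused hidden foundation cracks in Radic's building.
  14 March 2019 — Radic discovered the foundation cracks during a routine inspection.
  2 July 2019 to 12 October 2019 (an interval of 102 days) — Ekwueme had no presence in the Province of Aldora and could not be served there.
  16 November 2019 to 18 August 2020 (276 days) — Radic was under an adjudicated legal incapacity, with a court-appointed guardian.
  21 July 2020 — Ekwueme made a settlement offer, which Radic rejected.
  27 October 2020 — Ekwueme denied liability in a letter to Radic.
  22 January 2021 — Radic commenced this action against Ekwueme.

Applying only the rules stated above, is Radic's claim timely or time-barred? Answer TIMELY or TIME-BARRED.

TIMELY

Because discovery on 14 March 2019 post-dates the 8 August 2017 act, accrual under the later-of rule falls on 14 March 2019.
1 year from 14 March 2019 is 14 March 2020.
The defendant's absence from the jurisdiction from 2 July 2019 to 12 October 2019 tolled the period for 102 days, extending the deadline to 24 June 2020.
Because the plaintiff's legal incapacity ran from 16 November 2019 to 18 August 2020, the deadline is extended by 276 days to 27 March 2021.
None of the other events listed affects the running of the period under the stated rules.
Radic filed on 22 January 2021, before the 27 March 2021 deadline, so the action is timely.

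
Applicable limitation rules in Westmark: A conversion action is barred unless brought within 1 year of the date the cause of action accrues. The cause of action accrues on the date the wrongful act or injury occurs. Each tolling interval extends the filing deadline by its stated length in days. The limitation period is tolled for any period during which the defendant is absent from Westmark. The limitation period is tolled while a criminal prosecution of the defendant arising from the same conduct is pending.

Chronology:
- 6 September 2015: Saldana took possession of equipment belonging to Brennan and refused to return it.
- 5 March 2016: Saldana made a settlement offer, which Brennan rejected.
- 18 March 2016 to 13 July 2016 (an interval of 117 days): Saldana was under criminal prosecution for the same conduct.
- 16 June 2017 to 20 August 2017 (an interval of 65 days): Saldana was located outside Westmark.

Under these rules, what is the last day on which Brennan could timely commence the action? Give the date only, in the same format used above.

The cause of action accrued on 6 September 2015, the date of the act.
1 year from 6 September 2015 is 6 September 2016.
Because the pending criminal prosecution ran from 18 March 2016 to 13 July 2016, the deadline is extended by 117 days to 1 January 2017.
By the time the defendant's absence from the jurisdiction began on 16 June 2017, the limitation period had already expired on 1 January 2017; that interval cannot revive it.
Nothing else in the chronology tolls or restarts the period.

1 January 2017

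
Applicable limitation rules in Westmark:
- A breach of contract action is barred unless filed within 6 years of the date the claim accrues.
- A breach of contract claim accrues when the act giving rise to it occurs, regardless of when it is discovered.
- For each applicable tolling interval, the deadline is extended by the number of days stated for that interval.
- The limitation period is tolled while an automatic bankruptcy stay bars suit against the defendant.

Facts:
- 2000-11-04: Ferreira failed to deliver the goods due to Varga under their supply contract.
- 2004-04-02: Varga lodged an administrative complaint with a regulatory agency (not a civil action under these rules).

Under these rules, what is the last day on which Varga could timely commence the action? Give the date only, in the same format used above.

2006-11-04

The claim accrued on 2000-11-04, when the wrongful act occurred.
The untolled deadline — 6 years after 2000-11-04 — is 2006-11-04.
None of the other events listed affects the running of the period under the stated rules.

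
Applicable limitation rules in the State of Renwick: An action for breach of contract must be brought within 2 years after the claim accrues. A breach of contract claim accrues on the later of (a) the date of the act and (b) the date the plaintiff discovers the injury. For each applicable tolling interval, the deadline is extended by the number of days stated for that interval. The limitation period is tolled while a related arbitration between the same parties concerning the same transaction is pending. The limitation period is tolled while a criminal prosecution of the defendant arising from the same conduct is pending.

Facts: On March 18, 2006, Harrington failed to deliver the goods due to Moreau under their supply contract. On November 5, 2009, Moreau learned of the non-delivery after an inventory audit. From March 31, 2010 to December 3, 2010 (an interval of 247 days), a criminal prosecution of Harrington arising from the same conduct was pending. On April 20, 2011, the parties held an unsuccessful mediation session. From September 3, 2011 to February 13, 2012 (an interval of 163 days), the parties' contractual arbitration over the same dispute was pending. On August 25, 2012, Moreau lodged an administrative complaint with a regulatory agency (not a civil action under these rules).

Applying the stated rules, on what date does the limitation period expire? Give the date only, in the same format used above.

Because discovery on November 5, 2009 post-dates the March 18, 2006 act, accrual under the later-of rule falls on November 5, 2009.
2 years from November 5, 2009 is November 5, 2011.
The pending criminal prosecution from March 31, 2010 to December 3, 2010 tolled the period for 247 days, extending the deadline to July 9, 2012.
The pending related arbitration from September 3, 2011 to February 13, 2012 tolled the period for 163 days, extending the deadline to December 19, 2012.
Nothing else in the chronology tolls or restarts the period.

December 19, 2012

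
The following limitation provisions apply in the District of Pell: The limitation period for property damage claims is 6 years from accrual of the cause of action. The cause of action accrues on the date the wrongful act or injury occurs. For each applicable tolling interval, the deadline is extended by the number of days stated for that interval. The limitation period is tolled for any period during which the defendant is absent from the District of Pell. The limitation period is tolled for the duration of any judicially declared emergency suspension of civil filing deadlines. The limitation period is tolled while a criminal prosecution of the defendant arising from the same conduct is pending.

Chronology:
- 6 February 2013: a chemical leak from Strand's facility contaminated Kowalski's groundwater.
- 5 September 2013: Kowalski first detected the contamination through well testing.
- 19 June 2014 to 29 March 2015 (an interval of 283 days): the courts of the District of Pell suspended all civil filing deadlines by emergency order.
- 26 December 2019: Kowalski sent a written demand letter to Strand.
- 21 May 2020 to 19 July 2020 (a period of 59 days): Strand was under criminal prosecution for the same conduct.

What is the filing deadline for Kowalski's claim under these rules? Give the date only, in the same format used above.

Because the rule ties accrual to occurrence, the claim accrued on 6 February 2013, not on the 5 September 2013 discovery date.
The untolled deadline — 6 years after 6 February 2013 — is 6 February 2019.
The emergency suspension of filing deadlines from 19 June 2014 to 29 March 2015 tolled the period for 283 days, extending the deadline to 16 November 2019.
The pending criminal prosecution starting 21 May 2020 came too late — the period had run on 16 November 2019 — and so does not extend the deadline.
Nothing else in the chronology tolls or restarts the period.

16 November 2019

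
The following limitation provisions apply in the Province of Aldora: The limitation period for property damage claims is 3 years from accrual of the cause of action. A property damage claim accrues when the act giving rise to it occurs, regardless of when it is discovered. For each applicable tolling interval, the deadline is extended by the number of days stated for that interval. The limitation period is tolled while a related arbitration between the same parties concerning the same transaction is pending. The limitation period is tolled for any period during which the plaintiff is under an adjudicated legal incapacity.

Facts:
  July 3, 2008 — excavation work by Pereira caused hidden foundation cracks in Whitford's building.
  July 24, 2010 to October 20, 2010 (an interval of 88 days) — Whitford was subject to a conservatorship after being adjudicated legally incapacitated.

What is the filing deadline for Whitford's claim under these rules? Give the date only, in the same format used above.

September 29, 2011

The limitation period began to run on July 3, 2008.
Adding the 3 years base period to July 3, 2008 gives a deadline of July 3, 2011, before any tolling.
The period was tolled for 88 days by the plaintiff's legal incapacity (July 24, 2010 to October 20, 2010), pushing the deadline to September 29, 2011.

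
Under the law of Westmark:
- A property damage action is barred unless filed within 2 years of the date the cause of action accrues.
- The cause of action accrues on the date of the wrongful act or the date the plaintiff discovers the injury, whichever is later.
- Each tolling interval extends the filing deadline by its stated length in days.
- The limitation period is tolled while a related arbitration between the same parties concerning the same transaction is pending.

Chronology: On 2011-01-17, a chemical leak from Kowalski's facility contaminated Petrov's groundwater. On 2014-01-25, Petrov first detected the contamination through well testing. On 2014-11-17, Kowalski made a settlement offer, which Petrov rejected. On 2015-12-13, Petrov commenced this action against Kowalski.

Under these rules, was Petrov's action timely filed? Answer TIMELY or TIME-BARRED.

Taking the later of the act (2011-01-17) and discovery (2014-01-25), the claim accrued on 2014-01-25.
The untolled deadline — 2 years after 2014-01-25 — is 2016-01-25.
Nothing else in the chronology tolls or restarts the period.
Filing on 2015-12-13 beat the 2016-01-25 deadline — the action is timely.

TIMELY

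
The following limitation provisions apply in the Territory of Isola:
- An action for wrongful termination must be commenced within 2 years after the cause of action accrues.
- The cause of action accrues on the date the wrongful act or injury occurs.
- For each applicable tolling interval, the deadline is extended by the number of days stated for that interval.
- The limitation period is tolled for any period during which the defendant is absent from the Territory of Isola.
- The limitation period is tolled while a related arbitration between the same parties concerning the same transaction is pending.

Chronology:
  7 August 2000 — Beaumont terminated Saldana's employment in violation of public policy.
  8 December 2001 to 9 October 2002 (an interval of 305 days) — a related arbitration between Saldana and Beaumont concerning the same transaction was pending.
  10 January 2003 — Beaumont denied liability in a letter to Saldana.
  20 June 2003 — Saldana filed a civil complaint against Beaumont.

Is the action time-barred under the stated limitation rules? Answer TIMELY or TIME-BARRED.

The claim accrued on 7 August 2000, when the wrongful act occurred.
The untolled deadline — 2 years after 7 August 2000 — is 7 August 2002.
The period was tolled for 305 days by the pending related arbitration (8 December 2001 to 9 October 2002), pushing the deadline to 8 June 2003.
Nothing else in the chronology tolls or restarts the period.
Filing on 20 June 2003 missed the 8 June 2003 deadline — the action is time-barred.

TIME-BARRED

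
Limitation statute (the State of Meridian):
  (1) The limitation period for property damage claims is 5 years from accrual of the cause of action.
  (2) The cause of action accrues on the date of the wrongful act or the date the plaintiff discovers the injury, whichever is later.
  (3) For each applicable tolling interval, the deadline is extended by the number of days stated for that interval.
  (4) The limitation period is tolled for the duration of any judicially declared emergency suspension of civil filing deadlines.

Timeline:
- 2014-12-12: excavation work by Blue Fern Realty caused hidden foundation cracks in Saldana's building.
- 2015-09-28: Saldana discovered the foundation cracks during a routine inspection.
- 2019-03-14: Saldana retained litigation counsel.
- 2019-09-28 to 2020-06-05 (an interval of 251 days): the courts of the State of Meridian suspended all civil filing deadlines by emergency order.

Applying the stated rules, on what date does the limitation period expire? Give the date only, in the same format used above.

2021-06-06

The claim accrued on 2015-09-28 — the later of the 2014-12-12 act and the 2015-09-28 discovery.
5 years from 2015-09-28 is 2020-09-28.
Because the emergency suspension of filing deadlines ran from 2019-09-28 to 2020-06-05, the deadline is extended by 251 days to 2021-06-06.
Nothing else in the chronology tolls or restarts the period.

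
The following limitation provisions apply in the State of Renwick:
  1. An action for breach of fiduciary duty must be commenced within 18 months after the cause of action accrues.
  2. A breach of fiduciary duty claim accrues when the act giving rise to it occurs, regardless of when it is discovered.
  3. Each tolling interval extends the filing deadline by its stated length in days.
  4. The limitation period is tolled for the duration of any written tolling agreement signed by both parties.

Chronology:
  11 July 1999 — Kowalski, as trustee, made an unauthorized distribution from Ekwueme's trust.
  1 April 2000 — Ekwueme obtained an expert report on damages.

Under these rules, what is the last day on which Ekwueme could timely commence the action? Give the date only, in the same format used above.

The cause of action accrued on 11 July 1999, the date of the act.
The untolled deadline — 18 months after 11 July 1999 — is 11 January 2001.
The other events in the timeline have no effect on the limitation period under the stated rules.

11 January 2001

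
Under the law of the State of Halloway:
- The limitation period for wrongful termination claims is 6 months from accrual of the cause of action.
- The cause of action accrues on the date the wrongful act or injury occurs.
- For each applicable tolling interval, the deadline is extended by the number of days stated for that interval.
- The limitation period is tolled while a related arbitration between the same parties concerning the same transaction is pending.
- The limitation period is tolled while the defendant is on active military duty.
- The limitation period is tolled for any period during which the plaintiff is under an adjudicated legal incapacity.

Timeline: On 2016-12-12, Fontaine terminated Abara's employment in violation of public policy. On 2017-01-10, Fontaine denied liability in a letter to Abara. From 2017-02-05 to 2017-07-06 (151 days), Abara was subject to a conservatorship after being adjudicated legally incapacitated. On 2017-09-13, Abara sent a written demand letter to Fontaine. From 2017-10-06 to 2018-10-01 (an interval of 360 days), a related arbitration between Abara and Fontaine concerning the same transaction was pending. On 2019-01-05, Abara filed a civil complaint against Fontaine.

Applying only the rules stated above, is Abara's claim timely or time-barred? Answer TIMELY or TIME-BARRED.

The claim accrued on 2016-12-12, when the wrongful act occurred.
The untolled deadline — 6 months after 2016-12-12 — is 2017-06-12.
The plaintiff's legal incapacity from 2017-02-05 to 2017-07-06 tolled the period for 151 days, extending the deadline to 2017-11-10.
Because the pending related arbitration ran from 2017-10-06 to 2018-10-01, the deadline is extended by 360 days to 2018-11-05.
None of the other events listed affects the running of the period under the stated rules.
Abara filed on 2019-01-05, after the 2018-11-05 deadline, so the action is time-barred.

TIME-BARRED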